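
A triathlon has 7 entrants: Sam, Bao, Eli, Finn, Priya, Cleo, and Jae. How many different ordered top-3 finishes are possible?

210

There are 7 choices for 1st place, 6 for 2nd, and 5 for 3rd.
That gives 7 × 6 × 5 = 210.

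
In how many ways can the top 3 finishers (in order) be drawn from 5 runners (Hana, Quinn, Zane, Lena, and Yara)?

60

This is an ordered selection of 3 from 5: P(5,3).
That gives 5 × 4 × 3 = 60.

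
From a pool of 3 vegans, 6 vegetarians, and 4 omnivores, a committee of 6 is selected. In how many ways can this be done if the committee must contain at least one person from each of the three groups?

1416

Total 6-person selections from all 13: C(13,6) = 1716.
Selections missing a whole group: no vegans → C(10,6) = 210; no vegetarians → C(7,6) = 7; no omnivores → C(9,6) = 84.
Add back selections omitting two groups (i.e. drawn from a single group): C(3,6) + C(6,6) + C(4,6) = 1.
By inclusion–exclusion: 1716 − 301 + 1 = 1416.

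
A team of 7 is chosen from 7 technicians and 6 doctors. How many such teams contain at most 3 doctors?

1058

Split by how many doctors are chosen (0 through 3).
Sum: C(6,0)·C(7,7) + C(6,1)·C(7,6) + C(6,2)·C(7,5) + C(6,3)·C(7,4) = 1 + 42 + 315 + 700 = 1058.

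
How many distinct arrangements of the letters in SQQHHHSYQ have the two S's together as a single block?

Treat the 2 copies of S as a single block. The multiset to arrange is then {SS, H, H, H, Q, Q, Q, Y}, 8 items in all.
That gives (8)!/(3!·3!) = 1120 arrangements.

1120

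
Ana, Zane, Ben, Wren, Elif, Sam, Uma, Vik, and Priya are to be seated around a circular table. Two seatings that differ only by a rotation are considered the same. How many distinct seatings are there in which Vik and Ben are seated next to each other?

10080

Treat {Vik, Ben} as one unit (2 internal orders) and seat the resulting 8 units around the table: (7)! circular arrangements.
So 2 × (7)! = 2 × 5040 = 10080.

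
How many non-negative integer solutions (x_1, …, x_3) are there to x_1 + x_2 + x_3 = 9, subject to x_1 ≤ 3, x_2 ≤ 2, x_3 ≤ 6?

Without the upper bounds there are C(11,2) = 55 ways to split 9 among 3 variables.
Subtract solutions that violate a single cap (substitute x_i' = x_i − (cap_i+1)): x_1 ≥ 4 gives C(7,2) = 21; x_2 ≥ 3 gives C(8,2) = 28; x_3 ≥ 7 gives C(4,2) = 6. Together 55.
Add back pairs where two caps are both exceeded: 6 + 0 + 0 = 6.
By inclusion–exclusion the count is 55 − 55 + 6 = 6.

6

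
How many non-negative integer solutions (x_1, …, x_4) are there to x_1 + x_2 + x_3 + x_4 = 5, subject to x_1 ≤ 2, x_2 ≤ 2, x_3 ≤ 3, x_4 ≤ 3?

Ignoring the caps, the number of non-negative solutions to x_1+…+x_4 = 5 is C(8,3) = 56.
Subtract solutions that violate a single cap (substitute x_i' = x_i − (cap_i+1)): x_1 ≥ 3 gives C(5,3) = 10; x_2 ≥ 3 gives C(5,3) = 10; x_3 ≥ 4 gives C(4,3) = 4; x_4 ≥ 4 gives C(4,3) = 4. Together 28.
No two caps can be exceeded simultaneously, so the pair terms are all 0.
By inclusion–exclusion the count is 56 − 28 + 0 = 28.

28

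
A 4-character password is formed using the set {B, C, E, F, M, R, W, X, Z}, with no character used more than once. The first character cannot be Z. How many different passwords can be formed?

2688

The first character has 9−1 = 8 choices (anything except Z).
The remaining 3 characters are filled from the other 8 symbols without repetition: 8 × 7 × 6 = 336.
Total: 8 × 336 = 2688.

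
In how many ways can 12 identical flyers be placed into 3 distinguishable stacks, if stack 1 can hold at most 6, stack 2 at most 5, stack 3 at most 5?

Ignoring the caps, the number of non-negative solutions to x_1+…+x_3 = 12 is C(14,2) = 91.
Subtract solutions that violate a single cap (substitute x_i' = x_i − (cap_i+1)): x_1 ≥ 7 gives C(7,2) = 21; x_2 ≥ 6 gives C(8,2) = 28; x_3 ≥ 6 gives C(8,2) = 28. Together 77.
Add back pairs where two caps are both exceeded: 0 + 0 + 1 = 1.
By inclusion–exclusion the count is 91 − 77 + 1 = 15.

15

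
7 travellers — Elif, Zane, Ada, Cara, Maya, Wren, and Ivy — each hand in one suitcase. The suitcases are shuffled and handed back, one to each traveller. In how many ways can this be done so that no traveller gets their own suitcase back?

1854

Count assignments avoiding every fixed point. For any j of the 7 travellers fixed to their own suitcase, the other 7−j can be arranged in (7−j)! ways.
By inclusion–exclusion this is Σ_{j=0}^{7} (−1)^j C(7,j)·(7−j)!.
Computing: 5040 − 5040 + 2520 − 840 + 210 − 42 + 7 − 1 = 1854.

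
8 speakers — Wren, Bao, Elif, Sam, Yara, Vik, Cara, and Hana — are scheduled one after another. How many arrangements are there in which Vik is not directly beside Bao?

There are 8! = 40320 arrangements in all. If Vik and Bao are adjacent, merging them into one block gives 2·(7)! = 10080 arrangements.
Complementary counting: 40320 − 10080 = 30240.

30240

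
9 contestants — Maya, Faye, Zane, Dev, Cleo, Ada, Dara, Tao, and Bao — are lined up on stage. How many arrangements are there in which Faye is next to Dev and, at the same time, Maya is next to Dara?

Treat {Faye,Dev} as one block (2 orders) and {Maya,Dara} as another (2 orders).
That leaves 7 units to arrange: 2 × 2 × 7! = 4 × 5040 = 20160.

20160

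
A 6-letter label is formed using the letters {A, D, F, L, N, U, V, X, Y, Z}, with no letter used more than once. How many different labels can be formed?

151200

With no repetition, fill the 6 letters in order: 10 choices, then 9, down to 5.
That product is 10 × 9 × 8 × 7 × 6 × 5 = 151200.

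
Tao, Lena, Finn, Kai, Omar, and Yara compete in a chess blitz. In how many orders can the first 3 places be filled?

120

There are 6 choices for 1st place, 5 for 2nd, and 4 for 3rd.
That gives 6 × 5 × 4 = 120.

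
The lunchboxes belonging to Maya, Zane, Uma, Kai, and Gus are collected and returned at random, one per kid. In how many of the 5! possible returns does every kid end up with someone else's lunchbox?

44

Count assignments avoiding every fixed point. For any j of the 5 kids fixed to their own lunchbox, the other 5−j can be arranged in (5−j)! ways.
By inclusion–exclusion this is Σ_{j=0}^{5} (−1)^j C(5,j)·(5−j)!.
Computing: 120 − 120 + 60 − 20 + 5 − 1 = 44.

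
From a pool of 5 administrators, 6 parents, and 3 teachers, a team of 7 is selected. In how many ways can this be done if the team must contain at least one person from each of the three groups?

Total 7-person selections from all 14: C(14,7) = 3432.
Subtract selections that omit an entire group: no administrators → C(9,7) = 36; no parents → C(8,7) = 8; no teachers → C(11,7) = 330.
Add back selections omitting two groups (i.e. drawn from a single group): C(5,7) + C(6,7) + C(3,7) = 0.
By inclusion–exclusion: 3432 − 374 + 0 = 3058.

3058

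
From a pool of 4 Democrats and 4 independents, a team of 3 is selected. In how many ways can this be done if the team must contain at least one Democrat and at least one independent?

48

With no constraint there are C(8,3) = 56 possible selections.
Subtract selections that omit an entire group: no Democrats → C(4,3) = 4; no independents → C(4,3) = 4.
Both groups omitted at once is impossible, so 56 − 8 = 48.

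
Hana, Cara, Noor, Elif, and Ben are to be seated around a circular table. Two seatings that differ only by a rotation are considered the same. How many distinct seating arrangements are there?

24

Around a circle, 5 distinct people have 5!/5 = (4)! = 24 rotationally distinct seatings.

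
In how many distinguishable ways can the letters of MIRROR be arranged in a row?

120

The 6 letters of MIRROR have repeats: R appearing 3 times.
The number of distinct arrangements is 6!/(3!) = 720/6 = 120.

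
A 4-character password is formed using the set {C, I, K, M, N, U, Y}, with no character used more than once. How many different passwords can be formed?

840

Choose and order 4 of the 7 symbols: the first character has 7 options, the next 6, then 5, 4.
7 × 6 × 5 × 4 = 840.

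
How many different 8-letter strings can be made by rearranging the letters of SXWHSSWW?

SXWHSSWW has 8 letters with S appearing 3 times and W appearing 3 times.
So there are 8! / (3!·3!) = 1120 distinguishable arrangements.

1120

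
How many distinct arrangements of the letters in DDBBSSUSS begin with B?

With the first slot taken by B, it remains to arrange the other 8 letters (DDBSSUSS).
Those 8 letters have D appearing twice and S appearing 4 times, giving (8)!/(4!·2!) = 840.

840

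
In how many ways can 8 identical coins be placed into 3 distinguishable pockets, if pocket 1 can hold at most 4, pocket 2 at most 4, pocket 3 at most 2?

Ignoring the caps, the number of non-negative solutions to x_1+…+x_3 = 8 is C(10,2) = 45.
Subtract solutions that violate a single cap (substitute x_i' = x_i − (cap_i+1)): x_1 ≥ 5 gives C(5,2) = 10; x_2 ≥ 5 gives C(5,2) = 10; x_3 ≥ 3 gives C(7,2) = 21. Together 41.
Add back pairs where two caps are both exceeded: 0 + 1 + 1 = 2.
By inclusion–exclusion the count is 45 − 41 + 2 = 6.

6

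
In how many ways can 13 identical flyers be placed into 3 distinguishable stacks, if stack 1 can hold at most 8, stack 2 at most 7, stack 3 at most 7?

48

By stars and bars, unrestricted non-negative solutions to x_1+…+x_3 = 13 number C(13+2,2) = 105.
Subtract solutions that violate a single cap (substitute x_i' = x_i − (cap_i+1)): x_1 ≥ 9 gives C(6,2) = 15; x_2 ≥ 8 gives C(7,2) = 21; x_3 ≥ 8 gives C(7,2) = 21. Together 57.
No two caps can be exceeded simultaneously, so the pair terms are all 0.
By inclusion–exclusion the count is 105 − 57 + 0 = 48.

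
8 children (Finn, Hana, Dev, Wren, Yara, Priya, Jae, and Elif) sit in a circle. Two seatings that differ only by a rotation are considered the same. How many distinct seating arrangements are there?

5040

Seat Finn anywhere (absorbing the rotational symmetry), then permute the other 7: (7)! = 5040.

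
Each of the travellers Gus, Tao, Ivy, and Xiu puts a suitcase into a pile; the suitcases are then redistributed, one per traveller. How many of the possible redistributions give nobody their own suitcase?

9

Let Aᵢ be the assignments in which traveller i gets their own suitcase. We want the size of the complement of A₁∪…∪A_4.
By inclusion–exclusion this is Σ_{j=0}^{4} (−1)^j C(4,j)·(4−j)!.
Computing: 24 − 24 + 12 − 4 + 1 = 9.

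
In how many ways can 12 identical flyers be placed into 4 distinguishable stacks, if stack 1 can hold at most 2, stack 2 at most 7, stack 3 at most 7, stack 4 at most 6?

Without the upper bounds there are C(15,3) = 455 ways to split 12 among 4 stacks.
Subtract solutions that violate a single cap (substitute x_i' = x_i − (cap_i+1)): x_1 ≥ 3 gives C(12,3) = 220; x_2 ≥ 8 gives C(7,3) = 35; x_3 ≥ 8 gives C(7,3) = 35; x_4 ≥ 7 gives C(8,3) = 56. Together 346.
Add back pairs where two caps are both exceeded: 4 + 4 + 10 + 0 + 0 + 0 = 18.
By inclusion–exclusion the count is 455 − 346 + 18 = 127.

127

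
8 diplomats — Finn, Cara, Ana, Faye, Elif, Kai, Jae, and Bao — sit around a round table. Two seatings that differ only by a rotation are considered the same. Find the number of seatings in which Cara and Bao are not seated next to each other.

3600

Without the restriction there are (7)! = 5040 seatings.
Seatings with Cara beside Bao: treat them as a block with 2 internal orders, giving 2 × (6)! = 1440.
Subtracting, 5040 − 1440 = 3600.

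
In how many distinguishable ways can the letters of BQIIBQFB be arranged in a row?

1680

BQIIBQFB has 8 letters with B appearing 3 times, I appearing twice, and Q appearing twice.
Dividing 8! = 40320 by 3!·2!·2! = 24 for the repeated letters gives 1680.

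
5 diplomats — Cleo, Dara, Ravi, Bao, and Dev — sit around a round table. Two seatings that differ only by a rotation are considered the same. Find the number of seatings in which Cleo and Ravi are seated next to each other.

Glue Cleo and Ravi into a block (2 internal orders). Seating 4 units around a circle gives (3)! arrangements.
So 2 × (3)! = 2 × 6 = 12.

12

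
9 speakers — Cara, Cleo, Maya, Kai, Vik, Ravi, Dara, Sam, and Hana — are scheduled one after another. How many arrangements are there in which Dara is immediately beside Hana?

80640

Place the 7 others and the Dara-Hana pair as 8 objects in a line; the pair has 2 internal arrangements.
That gives 2 × 8! = 2 × 40320 = 80640.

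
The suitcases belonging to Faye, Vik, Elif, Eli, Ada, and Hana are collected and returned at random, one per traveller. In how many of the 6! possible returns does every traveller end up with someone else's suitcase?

265

Count assignments avoiding every fixed point. For any j of the 6 travellers fixed to their own suitcase, the other 6−j can be arranged in (6−j)! ways.
By inclusion–exclusion this is Σ_{j=0}^{6} (−1)^j C(6,j)·(6−j)!.
Computing: 720 − 720 + 360 − 120 + 30 − 6 + 1 = 265.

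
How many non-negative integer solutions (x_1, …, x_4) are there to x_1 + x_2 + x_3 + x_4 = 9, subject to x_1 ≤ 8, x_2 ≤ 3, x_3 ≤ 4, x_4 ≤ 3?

By stars and bars, unrestricted non-negative solutions to x_1+…+x_4 = 9 number C(9+3,3) = 220.
Subtract solutions that violate a single cap (substitute x_i' = x_i − (cap_i+1)): x_1 ≥ 9 gives C(3,3) = 1; x_2 ≥ 4 gives C(8,3) = 56; x_3 ≥ 5 gives C(7,3) = 35; x_4 ≥ 4 gives C(8,3) = 56. Together 148.
Add back pairs where two caps are both exceeded: 0 + 0 + 0 + 1 + 4 + 1 = 6.
By inclusion–exclusion the count is 220 − 148 + 6 = 78.

78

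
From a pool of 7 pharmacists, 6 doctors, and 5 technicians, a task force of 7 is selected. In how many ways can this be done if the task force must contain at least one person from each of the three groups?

28987

Unrestricted: C(18,7) = 31824 ways to pick any 7 of the 18.
Subtract selections that omit an entire group: no pharmacists → C(11,7) = 330; no doctors → C(12,7) = 792; no technicians → C(13,7) = 1716.
Add back selections omitting two groups (i.e. drawn from a single group): C(7,7) + C(6,7) + C(5,7) = 1.
By inclusion–exclusion: 31824 − 2838 + 1 = 28987.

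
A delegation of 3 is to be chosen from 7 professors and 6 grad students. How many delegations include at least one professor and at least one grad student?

With no constraint there are C(13,3) = 286 possible selections.
Subtract selections that omit an entire group: no professors → C(6,3) = 20; no grad students → C(7,3) = 35.
Both groups omitted at once is impossible, so 286 − 55 = 231.

231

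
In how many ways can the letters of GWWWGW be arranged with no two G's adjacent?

There are 6!/(4!·2!) = 15 arrangements of GWWWGW in total.
Arrangements with the G's together: treat GG as one letter, giving (5)!/(4!) = 5.
Subtracting, 15 − 5 = 10 arrangements keep the G's apart.

10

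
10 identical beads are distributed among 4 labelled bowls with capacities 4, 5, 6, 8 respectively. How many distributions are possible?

By stars and bars, unrestricted non-negative solutions to x_1+…+x_4 = 10 number C(10+3,3) = 286.
Subtract solutions that violate a single cap (substitute x_i' = x_i − (cap_i+1)): x_1 ≥ 5 gives C(8,3) = 56; x_2 ≥ 6 gives C(7,3) = 35; x_3 ≥ 7 gives C(6,3) = 20; x_4 ≥ 9 gives C(4,3) = 4. Together 115.
No two caps can be exceeded simultaneously, so the pair terms are all 0.
By inclusion–exclusion the count is 286 − 115 + 0 = 171.

171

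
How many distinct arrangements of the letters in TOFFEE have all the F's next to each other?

60

Treat the 2 copies of F as a single block. The multiset to arrange is then {FF, E, E, O, T}, 5 items in all.
That gives (5)!/(2!) = 60 arrangements.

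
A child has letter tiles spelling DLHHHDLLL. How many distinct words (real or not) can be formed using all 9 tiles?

1260

Letter multiplicities in DLHHHDLLL: D×2, H×3, L×4.
The number of distinct arrangements is 9!/(4!·3!·2!) = 362880/288 = 1260.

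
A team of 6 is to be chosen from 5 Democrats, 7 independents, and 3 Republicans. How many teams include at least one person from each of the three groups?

3850

Unrestricted: C(15,6) = 5005 ways to pick any 6 of the 15.
Subtract selections that omit an entire group: no Democrats → C(10,6) = 210; no independents → C(8,6) = 28; no Republicans → C(12,6) = 924.
Add back selections omitting two groups (i.e. drawn from a single group): C(5,6) + C(7,6) + C(3,6) = 7.
By inclusion–exclusion: 5005 − 1162 + 7 = 3850.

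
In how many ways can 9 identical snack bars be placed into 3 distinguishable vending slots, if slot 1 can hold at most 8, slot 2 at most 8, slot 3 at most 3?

By stars and bars, unrestricted non-negative solutions to x_1+…+x_3 = 9 number C(9+2,2) = 55.
Subtract solutions that violate a single cap (substitute x_i' = x_i − (cap_i+1)): x_1 ≥ 9 gives C(2,2) = 1; x_2 ≥ 9 gives C(2,2) = 1; x_3 ≥ 4 gives C(7,2) = 21. Together 23.
No two caps can be exceeded simultaneously, so the pair terms are all 0.
By inclusion–exclusion the count is 55 − 23 + 0 = 32.

32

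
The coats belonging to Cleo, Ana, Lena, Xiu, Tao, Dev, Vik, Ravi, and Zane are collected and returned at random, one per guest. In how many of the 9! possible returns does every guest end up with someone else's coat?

133496

Let Aᵢ be the assignments in which guest i gets their own coat. We want the size of the complement of A₁∪…∪A_9.
By inclusion–exclusion this is Σ_{j=0}^{9} (−1)^j C(9,j)·(9−j)!.
Computing: 362880 − 362880 + 181440 − 60480 + 15120 − 3024 + 504 − 72 + 9 − 1 = 133496.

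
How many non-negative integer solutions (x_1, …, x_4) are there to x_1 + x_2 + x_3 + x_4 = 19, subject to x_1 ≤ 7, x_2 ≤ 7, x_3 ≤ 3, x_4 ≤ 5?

Ignoring the caps, the number of non-negative solutions to x_1+…+x_4 = 19 is C(22,3) = 1540.
Subtract solutions that violate a single cap (substitute x_i' = x_i − (cap_i+1)): x_1 ≥ 8 gives C(14,3) = 364; x_2 ≥ 8 gives C(14,3) = 364; x_3 ≥ 4 gives C(18,3) = 816; x_4 ≥ 6 gives C(16,3) = 560. Together 2104.
Add back pairs where two caps are both exceeded: 20 + 120 + 56 + 120 + 56 + 220 = 592.
Subtract triples: 0 + 0 + 4 + 4 = 8.
By inclusion–exclusion the count is 1540 − 2104 + 592 − 8 = 20.

20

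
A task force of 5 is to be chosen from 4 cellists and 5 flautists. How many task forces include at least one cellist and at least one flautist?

125

With no constraint there are C(9,5) = 126 possible selections.
Selections missing a whole group: no cellists → C(5,5) = 1; no flautists → C(4,5) = 0.
Both groups omitted at once is impossible, so 126 − 1 = 125.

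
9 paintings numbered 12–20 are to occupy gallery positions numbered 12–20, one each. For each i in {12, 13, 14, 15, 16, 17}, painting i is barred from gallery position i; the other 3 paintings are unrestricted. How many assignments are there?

183822

Let Aᵢ (for 12 ≤ i ≤ 17) be the placements that put painting i in its forbidden gallery position. Any j of these fix j positions, leaving (9−j)! ways to fill the rest, and there are C(6,j) ways to pick which j.
By inclusion–exclusion, the number of valid placements is Σ_{j=0}^{6} (−1)^j C(6,j)·(9−j)!.
Computing: 362880 − 241920 + 75600 − 14400 + 1800 − 144 + 6 = 183822.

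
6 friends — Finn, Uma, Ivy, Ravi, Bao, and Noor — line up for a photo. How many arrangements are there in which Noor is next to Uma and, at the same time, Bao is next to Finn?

96

Treat {Noor,Uma} as one block (2 orders) and {Bao,Finn} as another (2 orders).
That leaves 4 units to arrange: 2 × 2 × 4! = 4 × 24 = 96.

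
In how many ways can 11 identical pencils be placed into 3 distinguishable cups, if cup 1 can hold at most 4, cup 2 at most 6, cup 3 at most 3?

Ignoring the caps, the number of non-negative solutions to x_1+…+x_3 = 11 is C(13,2) = 78.
Subtract solutions that violate a single cap (substitute x_i' = x_i − (cap_i+1)): x_1 ≥ 5 gives C(8,2) = 28; x_2 ≥ 7 gives C(6,2) = 15; x_3 ≥ 4 gives C(9,2) = 36. Together 79.
Add back pairs where two caps are both exceeded: 0 + 6 + 1 = 7.
By inclusion–exclusion the count is 78 − 79 + 7 = 6.

6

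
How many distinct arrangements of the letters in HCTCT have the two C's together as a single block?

Treat the 2 copies of C as a single block. The multiset to arrange is then {CC, H, T, T}, 4 items in all.
That gives (4)!/(2!) = 12 arrangements.

12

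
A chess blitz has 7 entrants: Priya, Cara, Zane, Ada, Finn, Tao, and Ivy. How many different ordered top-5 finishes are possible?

2520

There are 7 choices for 1st place, 6 for 2nd, and so on down to 3 for position 5.
That gives 7 × 6 × 5 × 4 × 3 = 2520.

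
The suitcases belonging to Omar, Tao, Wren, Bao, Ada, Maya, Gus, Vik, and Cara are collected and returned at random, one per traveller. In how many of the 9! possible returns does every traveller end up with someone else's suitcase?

Count assignments avoiding every fixed point. For any j of the 9 travellers fixed to their own suitcase, the other 9−j can be arranged in (9−j)! ways.
By inclusion–exclusion this is Σ_{j=0}^{9} (−1)^j C(9,j)·(9−j)!.
Computing: 362880 − 362880 + 181440 − 60480 + 15120 − 3024 + 504 − 72 + 9 − 1 = 133496.

133496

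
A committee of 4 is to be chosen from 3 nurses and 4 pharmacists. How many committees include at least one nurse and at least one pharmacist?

Total 4-person selections from all 7: C(7,4) = 35.
Selections missing a whole group: no nurses → C(4,4) = 1; no pharmacists → C(3,4) = 0.
Both groups omitted at once is impossible, so 35 − 1 = 34.

34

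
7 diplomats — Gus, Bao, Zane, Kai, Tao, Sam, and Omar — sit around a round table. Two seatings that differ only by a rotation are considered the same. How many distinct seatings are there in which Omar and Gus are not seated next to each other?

All circular seatings of 7 people number (6)! = 720.
Those with Omar next to Gus: fuse the pair into one unit and seat 6 units around a circle — 2·(5)! = 240.
Subtracting, 720 − 240 = 480.

480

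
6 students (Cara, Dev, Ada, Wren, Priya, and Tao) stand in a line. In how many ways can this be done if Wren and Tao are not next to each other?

480

There are 6! = 720 arrangements in all. If Wren and Tao are adjacent, merging them into one block gives 2·(5)! = 240 arrangements.
So 720 − 240 = 480 arrangements keep them apart.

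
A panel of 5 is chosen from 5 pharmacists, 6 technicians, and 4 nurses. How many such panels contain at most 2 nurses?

Split by how many nurses are chosen (0 through 2).
Sum: C(4,0)·C(11,5) + C(4,1)·C(11,4) + C(4,2)·C(11,3) = 462 + 1320 + 990 = 2772.

2772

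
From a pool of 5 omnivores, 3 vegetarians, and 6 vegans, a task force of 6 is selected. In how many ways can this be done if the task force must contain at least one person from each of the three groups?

2430

Unrestricted: C(14,6) = 3003 ways to pick any 6 of the 14.
Subtract selections that omit an entire group: no omnivores → C(9,6) = 84; no vegetarians → C(11,6) = 462; no vegans → C(8,6) = 28.
Add back selections omitting two groups (i.e. drawn from a single group): C(5,6) + C(3,6) + C(6,6) = 1.
By inclusion–exclusion: 3003 − 574 + 1 = 2430.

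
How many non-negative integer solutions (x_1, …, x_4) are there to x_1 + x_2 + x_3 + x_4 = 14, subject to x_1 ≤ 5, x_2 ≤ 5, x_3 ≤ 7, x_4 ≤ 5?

By stars and bars, unrestricted non-negative solutions to x_1+…+x_4 = 14 number C(14+3,3) = 680.
Subtract solutions that violate a single cap (substitute x_i' = x_i − (cap_i+1)): x_1 ≥ 6 gives C(11,3) = 165; x_2 ≥ 6 gives C(11,3) = 165; x_3 ≥ 8 gives C(9,3) = 84; x_4 ≥ 6 gives C(11,3) = 165. Together 579.
Add back pairs where two caps are both exceeded: 10 + 1 + 10 + 1 + 10 + 1 = 33.
By inclusion–exclusion the count is 680 − 579 + 33 = 134.

134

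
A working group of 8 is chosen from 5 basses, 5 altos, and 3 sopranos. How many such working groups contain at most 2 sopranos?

1035

Split by how many sopranos are chosen (0 through 2).
Sum: C(3,0)·C(10,8) + C(3,1)·C(10,7) + C(3,2)·C(10,6) = 45 + 360 + 630 = 1035.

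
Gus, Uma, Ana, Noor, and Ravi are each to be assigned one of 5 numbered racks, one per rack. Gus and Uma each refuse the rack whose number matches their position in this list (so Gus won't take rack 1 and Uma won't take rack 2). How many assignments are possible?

Let Aᵢ (for i ∈ {1, 2}) be the placements that put person i in their forbidden rack. Any j of these fix j positions, leaving (5−j)! ways to fill the rest, and there are C(2,j) ways to pick which j.
By inclusion–exclusion, the number of valid placements is Σ_{j=0}^{2} (−1)^j C(2,j)·(5−j)!.
Computing: 120 − 48 + 6 = 78.

78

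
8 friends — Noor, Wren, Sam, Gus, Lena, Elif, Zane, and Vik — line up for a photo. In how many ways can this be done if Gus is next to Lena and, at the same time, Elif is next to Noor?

Treat {Gus,Lena} as one block (2 orders) and {Elif,Noor} as another (2 orders).
That leaves 6 units to arrange: 2 × 2 × 6! = 4 × 720 = 2880.

2880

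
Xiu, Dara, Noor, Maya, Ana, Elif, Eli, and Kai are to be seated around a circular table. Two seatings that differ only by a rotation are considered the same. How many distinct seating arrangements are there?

5040

Seat Xiu anywhere (absorbing the rotational symmetry), then permute the other 7: (7)! = 5040.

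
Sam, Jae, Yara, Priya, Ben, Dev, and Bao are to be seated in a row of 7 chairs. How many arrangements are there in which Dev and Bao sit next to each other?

Treat {Dev, Bao} as a single unit. There are 6 units to order, and the pair itself can be ordered 2 ways.
That gives 2 × 6! = 2 × 720 = 1440.

1440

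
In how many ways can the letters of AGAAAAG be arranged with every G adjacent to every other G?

6

Treat the 2 copies of G as a single block. The multiset to arrange is then {GG, A, A, A, A, A}, 6 items in all.
That gives (6)!/(5!) = 6 arrangements.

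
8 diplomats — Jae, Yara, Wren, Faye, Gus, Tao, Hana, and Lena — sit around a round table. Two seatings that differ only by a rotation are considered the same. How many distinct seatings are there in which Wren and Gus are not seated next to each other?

All circular seatings of 8 people number (7)! = 5040.
Seatings with Wren beside Gus: treat them as a block with 2 internal orders, giving 2 × (6)! = 1440.
Subtracting, 5040 − 1440 = 3600.

3600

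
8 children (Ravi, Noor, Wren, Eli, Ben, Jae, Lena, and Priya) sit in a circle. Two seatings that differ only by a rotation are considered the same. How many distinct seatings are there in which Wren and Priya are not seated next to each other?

3600

Without the restriction there are (7)! = 5040 seatings.
Those with Wren next to Priya: fuse the pair into one unit and seat 7 units around a circle — 2·(6)! = 1440.
Subtracting, 5040 − 1440 = 3600.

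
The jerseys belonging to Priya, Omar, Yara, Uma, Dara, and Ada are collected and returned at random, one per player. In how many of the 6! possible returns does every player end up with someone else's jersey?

265

Count assignments avoiding every fixed point. For any j of the 6 players fixed to their old jersey, the other 6−j can be arranged in (6−j)! ways.
By inclusion–exclusion this is Σ_{j=0}^{6} (−1)^j C(6,j)·(6−j)!.
Computing: 720 − 720 + 360 − 120 + 30 − 6 + 1 = 265.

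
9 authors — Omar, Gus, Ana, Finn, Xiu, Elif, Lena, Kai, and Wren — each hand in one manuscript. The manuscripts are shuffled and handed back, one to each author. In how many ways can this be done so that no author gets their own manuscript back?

Let Aᵢ be the assignments in which author i gets their own manuscript. We want the size of the complement of A₁∪…∪A_9.
By inclusion–exclusion this is Σ_{j=0}^{9} (−1)^j C(9,j)·(9−j)!.
Computing: 362880 − 362880 + 181440 − 60480 + 15120 − 3024 + 504 − 72 + 9 − 1 = 133496.

133496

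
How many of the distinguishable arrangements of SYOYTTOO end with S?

210

Fix S in the last position and arrange the remaining 7 letters.
Those 7 letters have O appearing 3 times, T appearing twice, and Y appearing twice, giving (7)!/(3!·2!·2!) = 210.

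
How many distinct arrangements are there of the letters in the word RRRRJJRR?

The 8 letters of RRRRJJRR have repeats: J appearing twice and R appearing 6 times.
Dividing 8! = 40320 by 6!·2! = 1440 for the repeated letters gives 28.

28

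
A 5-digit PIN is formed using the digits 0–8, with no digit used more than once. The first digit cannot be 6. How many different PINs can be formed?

The first digit has 9−1 = 8 choices (anything except 6).
The remaining 4 digits are filled from the other 8 symbols without repetition: 8 × 7 × 6 × 5 = 1680.
Total: 8 × 1680 = 13440.

13440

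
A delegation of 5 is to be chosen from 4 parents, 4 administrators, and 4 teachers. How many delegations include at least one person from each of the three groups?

Total 5-person selections from all 12: C(12,5) = 792.
Subtract selections that omit an entire group: no parents → C(8,5) = 56; no administrators → C(8,5) = 56; no teachers → C(8,5) = 56.
Add back selections omitting two groups (i.e. drawn from a single group): C(4,5) + C(4,5) + C(4,5) = 0.
By inclusion–exclusion: 792 − 168 + 0 = 624.

624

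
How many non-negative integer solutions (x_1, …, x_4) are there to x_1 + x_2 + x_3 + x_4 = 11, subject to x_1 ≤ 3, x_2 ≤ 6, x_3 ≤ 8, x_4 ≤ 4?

Without the upper bounds there are C(14,3) = 364 ways to split 11 among 4 variables.
Subtract solutions that violate a single cap (substitute x_i' = x_i − (cap_i+1)): x_1 ≥ 4 gives C(10,3) = 120; x_2 ≥ 7 gives C(7,3) = 35; x_3 ≥ 9 gives C(5,3) = 10; x_4 ≥ 5 gives C(9,3) = 84. Together 249.
Add back pairs where two caps are both exceeded: 1 + 0 + 10 + 0 + 0 + 0 = 11.
By inclusion–exclusion the count is 364 − 249 + 11 = 126.

126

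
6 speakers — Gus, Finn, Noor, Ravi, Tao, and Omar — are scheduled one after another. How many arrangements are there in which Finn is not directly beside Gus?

480

There are 6! = 720 arrangements in all. If Finn and Gus are adjacent, merging them into one block gives 2·(5)! = 240 arrangements.
Complementary counting: 720 − 240 = 480.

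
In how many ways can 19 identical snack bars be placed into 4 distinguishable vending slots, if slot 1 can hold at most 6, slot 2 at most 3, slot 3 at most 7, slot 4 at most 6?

By stars and bars, unrestricted non-negative solutions to x_1+…+x_4 = 19 number C(19+3,3) = 1540.
Subtract solutions that violate a single cap (substitute x_i' = x_i − (cap_i+1)): x_1 ≥ 7 gives C(15,3) = 455; x_2 ≥ 4 gives C(18,3) = 816; x_3 ≥ 8 gives C(14,3) = 364; x_4 ≥ 7 gives C(15,3) = 455. Together 2090.
Add back pairs where two caps are both exceeded: 165 + 35 + 56 + 120 + 165 + 35 = 576.
Subtract triples: 1 + 4 + 0 + 1 = 6.
By inclusion–exclusion the count is 1540 − 2090 + 576 − 6 = 20.

20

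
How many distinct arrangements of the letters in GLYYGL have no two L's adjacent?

There are 6!/(2!·2!·2!) = 90 arrangements of GLYYGL in total.
Arrangements with the L's together: treat LL as one letter, giving (5)!/(2!·2!) = 30.
Hence 90 − 30 = 60.

60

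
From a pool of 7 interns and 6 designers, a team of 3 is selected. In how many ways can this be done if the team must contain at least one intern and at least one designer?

231

With no constraint there are C(13,3) = 286 possible selections.
Subtract selections that omit an entire group: no interns → C(6,3) = 20; no designers → C(7,3) = 35.
Both groups omitted at once is impossible, so 286 − 55 = 231.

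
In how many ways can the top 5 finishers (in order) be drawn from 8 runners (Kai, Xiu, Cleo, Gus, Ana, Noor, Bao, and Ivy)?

There are 8 choices for 1st place, 7 for 2nd, and so on down to 4 for position 5.
That gives 8 × 7 × 6 × 5 × 4 = 6720.

6720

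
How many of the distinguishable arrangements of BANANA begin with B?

Fix B in the first position and arrange the remaining 5 letters.
Those 5 letters have A appearing 3 times and N appearing twice, giving (5)!/(3!·2!) = 10.

10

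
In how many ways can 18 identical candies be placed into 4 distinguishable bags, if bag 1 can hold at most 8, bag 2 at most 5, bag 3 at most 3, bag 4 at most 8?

73

By stars and bars, unrestricted non-negative solutions to x_1+…+x_4 = 18 number C(18+3,3) = 1330.
Subtract solutions that violate a single cap (substitute x_i' = x_i − (cap_i+1)): x_1 ≥ 9 gives C(12,3) = 220; x_2 ≥ 6 gives C(15,3) = 455; x_3 ≥ 4 gives C(17,3) = 680; x_4 ≥ 9 gives C(12,3) = 220. Together 1575.
Add back pairs where two caps are both exceeded: 20 + 56 + 1 + 165 + 20 + 56 = 318.
By inclusion–exclusion the count is 1330 − 1575 + 318 = 73.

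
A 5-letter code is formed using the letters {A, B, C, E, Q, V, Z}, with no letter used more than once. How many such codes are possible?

This is a permutation of 5 out of 7: P(7,5) = 7!/2!.
7 × 6 × 5 × 4 × 3 = 2520.

2520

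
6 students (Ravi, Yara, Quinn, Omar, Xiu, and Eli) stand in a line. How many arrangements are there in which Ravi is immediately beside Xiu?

240

Glue Ravi and Xiu into one block (2 internal orders), leaving 5 units to arrange in a row.
That gives 2 × 5! = 2 × 120 = 240.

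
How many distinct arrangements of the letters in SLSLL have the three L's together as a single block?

Treat the 3 copies of L as a single block. The multiset to arrange is then {LLL, S, S}, 3 items in all.
That gives (3)!/(2!) = 3 arrangements.

3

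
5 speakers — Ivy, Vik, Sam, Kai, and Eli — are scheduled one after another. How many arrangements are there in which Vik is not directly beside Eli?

There are 5! = 120 arrangements in all. If Vik and Eli are adjacent, merging them into one block gives 2·(4)! = 48 arrangements.
So 120 − 48 = 72 arrangements keep them apart.

72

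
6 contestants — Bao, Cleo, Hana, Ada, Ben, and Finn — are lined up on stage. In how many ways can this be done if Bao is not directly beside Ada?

480

Of the 6! = 720 arrangements, those with Bao and Ada adjacent number 2 × 5! = 240 (treat the pair as a block with 2 internal orders).
So 720 − 240 = 480 arrangements keep them apart.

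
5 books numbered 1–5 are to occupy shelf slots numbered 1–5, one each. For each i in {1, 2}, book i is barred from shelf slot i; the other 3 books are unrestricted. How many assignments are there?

Let Aᵢ (for i ∈ {1, 2}) be the placements that put book i in its forbidden shelf slot. Any j of these fix j positions, leaving (5−j)! ways to fill the rest, and there are C(2,j) ways to pick which j.
By inclusion–exclusion, the number of valid placements is Σ_{j=0}^{2} (−1)^j C(2,j)·(5−j)!.
Computing: 120 − 48 + 6 = 78.

78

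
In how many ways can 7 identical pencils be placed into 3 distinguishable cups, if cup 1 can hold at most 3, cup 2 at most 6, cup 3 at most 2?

Without the upper bounds there are C(9,2) = 36 ways to split 7 among 3 cups.
Subtract solutions that violate a single cap (substitute x_i' = x_i − (cap_i+1)): x_1 ≥ 4 gives C(5,2) = 10; x_2 ≥ 7 gives C(2,2) = 1; x_3 ≥ 3 gives C(6,2) = 15. Together 26.
Add back pairs where two caps are both exceeded: 0 + 1 + 0 = 1.
By inclusion–exclusion the count is 36 − 26 + 1 = 11.

11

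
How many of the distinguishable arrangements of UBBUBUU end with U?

20

Fix U in the last position and arrange the remaining 6 letters.
Those 6 letters have B appearing 3 times and U appearing 3 times, giving (6)!/(3!·3!) = 20.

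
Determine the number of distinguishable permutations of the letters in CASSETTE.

The 8 letters of CASSETTE have repeats: E appearing twice, S appearing twice, and T appearing twice.
The number of distinct arrangements is 8!/(2!·2!·2!) = 40320/8 = 5040.

5040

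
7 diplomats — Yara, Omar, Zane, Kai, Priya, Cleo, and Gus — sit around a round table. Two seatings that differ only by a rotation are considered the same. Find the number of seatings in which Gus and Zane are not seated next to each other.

Without the restriction there are (6)! = 720 seatings.
Seatings with Gus beside Zane: treat them as a block with 2 internal orders, giving 2 × (5)! = 240.
Subtracting, 720 − 240 = 480.

480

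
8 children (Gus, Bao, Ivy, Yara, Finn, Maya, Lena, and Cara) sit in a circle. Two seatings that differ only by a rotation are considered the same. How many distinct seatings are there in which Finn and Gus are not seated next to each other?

Without the restriction there are (7)! = 5040 seatings.
Seatings with Finn beside Gus: treat them as a block with 2 internal orders, giving 2 × (6)! = 1440.
Subtracting, 5040 − 1440 = 3600.

3600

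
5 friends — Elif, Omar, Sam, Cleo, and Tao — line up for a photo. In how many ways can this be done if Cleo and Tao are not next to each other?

72

Of the 5! = 120 arrangements, those with Cleo and Tao adjacent number 2 × 4! = 48 (treat the pair as a block with 2 internal orders).
Complementary counting: 120 − 48 = 72.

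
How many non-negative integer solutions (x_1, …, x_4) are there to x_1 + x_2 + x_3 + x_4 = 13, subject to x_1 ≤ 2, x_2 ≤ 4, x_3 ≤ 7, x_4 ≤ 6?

Without the upper bounds there are C(16,3) = 560 ways to split 13 among 4 variables.
Subtract solutions that violate a single cap (substitute x_i' = x_i − (cap_i+1)): x_1 ≥ 3 gives C(13,3) = 286; x_2 ≥ 5 gives C(11,3) = 165; x_3 ≥ 8 gives C(8,3) = 56; x_4 ≥ 7 gives C(9,3) = 84. Together 591.
Add back pairs where two caps are both exceeded: 56 + 10 + 20 + 1 + 4 + 0 = 91.
By inclusion–exclusion the count is 560 − 591 + 91 = 60.

60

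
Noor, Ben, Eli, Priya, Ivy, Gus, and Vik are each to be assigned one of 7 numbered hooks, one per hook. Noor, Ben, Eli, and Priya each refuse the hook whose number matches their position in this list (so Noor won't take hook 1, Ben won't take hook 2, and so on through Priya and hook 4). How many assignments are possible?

Let Aᵢ (for 1 ≤ i ≤ 4) be the placements that put person i in their forbidden hook. Any j of these fix j positions, leaving (7−j)! ways to fill the rest, and there are C(4,j) ways to pick which j.
By inclusion–exclusion, the number of valid placements is Σ_{j=0}^{4} (−1)^j C(4,j)·(7−j)!.
Computing: 5040 − 2880 + 720 − 96 + 6 = 2790.

2790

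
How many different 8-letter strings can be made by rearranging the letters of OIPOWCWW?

Letter multiplicities in OIPOWCWW: C×1, I×1, O×2, P×1, W×3.
So there are 8! / (3!·2!) = 3360 distinguishable arrangements.

3360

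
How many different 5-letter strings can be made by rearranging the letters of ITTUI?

30

Letter multiplicities in ITTUI: I×2, T×2, U×1.
The number of distinct arrangements is 5!/(2!·2!) = 120/4 = 30.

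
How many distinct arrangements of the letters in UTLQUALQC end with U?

10080

Fix U in the last position and arrange the remaining 8 letters.
Those 8 letters have L appearing twice and Q appearing twice, giving (8)!/(2!·2!) = 10080.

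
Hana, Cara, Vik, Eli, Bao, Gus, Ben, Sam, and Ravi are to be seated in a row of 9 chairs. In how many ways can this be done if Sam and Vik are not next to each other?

There are 9! = 362880 arrangements in all. If Sam and Vik are adjacent, merging them into one block gives 2·(8)! = 80640 arrangements.
Complementary counting: 362880 − 80640 = 282240.

282240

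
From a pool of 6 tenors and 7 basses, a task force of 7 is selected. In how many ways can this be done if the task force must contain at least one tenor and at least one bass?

With no constraint there are C(13,7) = 1716 possible selections.
Selections missing a whole group: no tenors → C(7,7) = 1; no basses → C(6,7) = 0.
Both groups omitted at once is impossible, so 1716 − 1 = 1715.

1715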